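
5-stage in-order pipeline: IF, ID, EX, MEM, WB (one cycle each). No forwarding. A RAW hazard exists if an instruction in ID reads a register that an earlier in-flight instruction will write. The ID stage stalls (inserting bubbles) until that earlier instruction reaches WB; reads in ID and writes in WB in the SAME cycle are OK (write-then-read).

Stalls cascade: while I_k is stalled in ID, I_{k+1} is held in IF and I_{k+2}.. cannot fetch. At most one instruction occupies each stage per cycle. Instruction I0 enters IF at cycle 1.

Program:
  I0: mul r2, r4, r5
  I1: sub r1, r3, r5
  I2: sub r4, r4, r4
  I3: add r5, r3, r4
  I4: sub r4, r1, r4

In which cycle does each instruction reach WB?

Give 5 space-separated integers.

I0 mul r2 <- r4,r5: IF@1 ID@2 stall=0 (-) EX@3 MEM@4 WB@5
I1 sub r1 <- r3,r5: IF@2 ID@3 stall=0 (-) EX@4 MEM@5 WB@6
I2 sub r4 <- r4,r4: IF@3 ID@4 stall=0 (-) EX@5 MEM@6 WB@7
I3 add r5 <- r3,r4: IF@4 ID@5 stall=2 (RAW on I2.r4 (WB@7)) EX@8 MEM@9 WB@10
I4 sub r4 <- r1,r4: IF@5 ID@8 stall=0 (-) EX@9 MEM@10 WB@11

Answer: 5 6 7 10 11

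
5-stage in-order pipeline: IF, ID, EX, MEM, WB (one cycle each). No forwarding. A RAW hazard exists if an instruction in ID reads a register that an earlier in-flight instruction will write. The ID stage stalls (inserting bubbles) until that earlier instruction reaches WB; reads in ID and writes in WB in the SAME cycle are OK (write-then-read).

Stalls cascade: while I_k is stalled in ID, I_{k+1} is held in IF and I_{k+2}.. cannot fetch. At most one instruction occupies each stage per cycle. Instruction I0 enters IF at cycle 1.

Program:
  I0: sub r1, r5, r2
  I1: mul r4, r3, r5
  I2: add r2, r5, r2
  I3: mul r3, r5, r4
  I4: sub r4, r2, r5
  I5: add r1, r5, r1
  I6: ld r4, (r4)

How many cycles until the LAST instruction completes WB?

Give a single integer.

Answer: 13

Derivation:
I0 sub r1 <- r5,r2: IF@1 ID@2 stall=0 (-) EX@3 MEM@4 WB@5
I1 mul r4 <- r3,r5: IF@2 ID@3 stall=0 (-) EX@4 MEM@5 WB@6
I2 add r2 <- r5,r2: IF@3 ID@4 stall=0 (-) EX@5 MEM@6 WB@7
I3 mul r3 <- r5,r4: IF@4 ID@5 stall=1 (RAW on I1.r4 (WB@6)) EX@7 MEM@8 WB@9
I4 sub r4 <- r2,r5: IF@5 ID@7 stall=0 (-) EX@8 MEM@9 WB@10
I5 add r1 <- r5,r1: IF@7 ID@8 stall=0 (-) EX@9 MEM@10 WB@11
I6 ld r4 <- r4: IF@8 ID@9 stall=1 (RAW on I4.r4 (WB@10)) EX@11 MEM@12 WB@13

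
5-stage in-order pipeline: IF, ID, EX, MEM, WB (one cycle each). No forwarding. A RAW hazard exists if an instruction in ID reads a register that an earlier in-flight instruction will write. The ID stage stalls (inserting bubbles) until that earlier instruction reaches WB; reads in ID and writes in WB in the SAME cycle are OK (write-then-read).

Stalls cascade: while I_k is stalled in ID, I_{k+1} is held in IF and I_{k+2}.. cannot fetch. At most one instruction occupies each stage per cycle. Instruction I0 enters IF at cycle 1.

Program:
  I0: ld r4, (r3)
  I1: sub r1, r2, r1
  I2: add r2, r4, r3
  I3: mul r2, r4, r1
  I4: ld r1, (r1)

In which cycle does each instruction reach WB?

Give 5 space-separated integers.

I0 ld r4 <- r3: IF@1 ID@2 stall=0 (-) EX@3 MEM@4 WB@5
I1 sub r1 <- r2,r1: IF@2 ID@3 stall=0 (-) EX@4 MEM@5 WB@6
I2 add r2 <- r4,r3: IF@3 ID@4 stall=1 (RAW on I0.r4 (WB@5)) EX@6 MEM@7 WB@8
I3 mul r2 <- r4,r1: IF@4 ID@6 stall=0 (-) EX@7 MEM@8 WB@9
I4 ld r1 <- r1: IF@6 ID@7 stall=0 (-) EX@8 MEM@9 WB@10

Answer: 5 6 8 9 10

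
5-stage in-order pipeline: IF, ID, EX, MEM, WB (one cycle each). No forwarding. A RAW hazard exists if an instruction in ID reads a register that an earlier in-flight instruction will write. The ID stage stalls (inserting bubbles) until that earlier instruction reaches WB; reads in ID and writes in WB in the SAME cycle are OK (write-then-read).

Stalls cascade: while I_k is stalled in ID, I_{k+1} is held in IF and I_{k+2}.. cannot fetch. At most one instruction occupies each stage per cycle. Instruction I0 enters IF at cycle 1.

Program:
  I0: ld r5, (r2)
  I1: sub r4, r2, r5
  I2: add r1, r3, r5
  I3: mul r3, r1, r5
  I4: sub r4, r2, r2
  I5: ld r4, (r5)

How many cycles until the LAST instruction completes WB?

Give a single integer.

Answer: 14

Derivation:
I0 ld r5 <- r2: IF@1 ID@2 stall=0 (-) EX@3 MEM@4 WB@5
I1 sub r4 <- r2,r5: IF@2 ID@3 stall=2 (RAW on I0.r5 (WB@5)) EX@6 MEM@7 WB@8
I2 add r1 <- r3,r5: IF@3 ID@6 stall=0 (-) EX@7 MEM@8 WB@9
I3 mul r3 <- r1,r5: IF@6 ID@7 stall=2 (RAW on I2.r1 (WB@9)) EX@10 MEM@11 WB@12
I4 sub r4 <- r2,r2: IF@7 ID@10 stall=0 (-) EX@11 MEM@12 WB@13
I5 ld r4 <- r5: IF@10 ID@11 stall=0 (-) EX@12 MEM@13 WB@14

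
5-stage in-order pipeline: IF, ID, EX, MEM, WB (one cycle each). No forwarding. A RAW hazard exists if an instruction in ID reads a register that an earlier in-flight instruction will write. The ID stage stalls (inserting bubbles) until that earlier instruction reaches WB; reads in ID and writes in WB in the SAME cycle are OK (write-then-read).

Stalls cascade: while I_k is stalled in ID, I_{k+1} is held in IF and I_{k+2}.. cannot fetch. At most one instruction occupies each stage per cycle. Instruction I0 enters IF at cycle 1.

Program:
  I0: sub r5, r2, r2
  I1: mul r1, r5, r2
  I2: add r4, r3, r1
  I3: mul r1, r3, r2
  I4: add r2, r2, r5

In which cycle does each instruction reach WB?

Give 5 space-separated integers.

I0 sub r5 <- r2,r2: IF@1 ID@2 stall=0 (-) EX@3 MEM@4 WB@5
I1 mul r1 <- r5,r2: IF@2 ID@3 stall=2 (RAW on I0.r5 (WB@5)) EX@6 MEM@7 WB@8
I2 add r4 <- r3,r1: IF@3 ID@6 stall=2 (RAW on I1.r1 (WB@8)) EX@9 MEM@10 WB@11
I3 mul r1 <- r3,r2: IF@6 ID@9 stall=0 (-) EX@10 MEM@11 WB@12
I4 add r2 <- r2,r5: IF@9 ID@10 stall=0 (-) EX@11 MEM@12 WB@13

Answer: 5 8 11 12 13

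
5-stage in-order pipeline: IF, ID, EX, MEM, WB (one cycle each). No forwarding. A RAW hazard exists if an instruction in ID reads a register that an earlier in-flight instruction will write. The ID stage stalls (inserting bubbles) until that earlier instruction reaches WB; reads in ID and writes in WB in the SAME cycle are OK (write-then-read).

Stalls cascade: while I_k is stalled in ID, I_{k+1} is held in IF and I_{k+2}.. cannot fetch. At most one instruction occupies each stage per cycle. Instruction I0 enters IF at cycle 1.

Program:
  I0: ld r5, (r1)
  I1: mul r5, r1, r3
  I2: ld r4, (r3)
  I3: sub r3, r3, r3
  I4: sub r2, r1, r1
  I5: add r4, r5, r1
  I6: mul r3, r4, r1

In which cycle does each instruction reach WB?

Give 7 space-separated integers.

I0 ld r5 <- r1: IF@1 ID@2 stall=0 (-) EX@3 MEM@4 WB@5
I1 mul r5 <- r1,r3: IF@2 ID@3 stall=0 (-) EX@4 MEM@5 WB@6
I2 ld r4 <- r3: IF@3 ID@4 stall=0 (-) EX@5 MEM@6 WB@7
I3 sub r3 <- r3,r3: IF@4 ID@5 stall=0 (-) EX@6 MEM@7 WB@8
I4 sub r2 <- r1,r1: IF@5 ID@6 stall=0 (-) EX@7 MEM@8 WB@9
I5 add r4 <- r5,r1: IF@6 ID@7 stall=0 (-) EX@8 MEM@9 WB@10
I6 mul r3 <- r4,r1: IF@7 ID@8 stall=2 (RAW on I5.r4 (WB@10)) EX@11 MEM@12 WB@13

Answer: 5 6 7 8 9 10 13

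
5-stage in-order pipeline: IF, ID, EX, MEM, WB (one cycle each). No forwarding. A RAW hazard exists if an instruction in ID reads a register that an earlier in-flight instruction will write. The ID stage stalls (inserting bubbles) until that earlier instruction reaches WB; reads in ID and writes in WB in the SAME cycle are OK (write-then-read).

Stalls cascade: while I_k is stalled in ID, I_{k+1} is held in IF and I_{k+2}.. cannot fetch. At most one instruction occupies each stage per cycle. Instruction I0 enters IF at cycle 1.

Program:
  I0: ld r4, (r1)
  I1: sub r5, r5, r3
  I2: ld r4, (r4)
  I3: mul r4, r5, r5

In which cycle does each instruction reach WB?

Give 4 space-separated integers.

I0 ld r4 <- r1: IF@1 ID@2 stall=0 (-) EX@3 MEM@4 WB@5
I1 sub r5 <- r5,r3: IF@2 ID@3 stall=0 (-) EX@4 MEM@5 WB@6
I2 ld r4 <- r4: IF@3 ID@4 stall=1 (RAW on I0.r4 (WB@5)) EX@6 MEM@7 WB@8
I3 mul r4 <- r5,r5: IF@4 ID@6 stall=0 (-) EX@7 MEM@8 WB@9

Answer: 5 6 8 9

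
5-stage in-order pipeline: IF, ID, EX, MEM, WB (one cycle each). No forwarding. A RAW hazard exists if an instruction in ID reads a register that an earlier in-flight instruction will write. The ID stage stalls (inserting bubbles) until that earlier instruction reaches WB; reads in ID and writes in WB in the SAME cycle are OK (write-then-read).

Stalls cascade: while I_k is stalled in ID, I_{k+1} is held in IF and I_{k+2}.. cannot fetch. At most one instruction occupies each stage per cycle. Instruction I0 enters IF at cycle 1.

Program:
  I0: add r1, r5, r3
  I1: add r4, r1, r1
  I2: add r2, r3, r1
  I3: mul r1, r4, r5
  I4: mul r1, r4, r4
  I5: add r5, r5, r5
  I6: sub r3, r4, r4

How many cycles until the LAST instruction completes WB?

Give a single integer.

I0 add r1 <- r5,r3: IF@1 ID@2 stall=0 (-) EX@3 MEM@4 WB@5
I1 add r4 <- r1,r1: IF@2 ID@3 stall=2 (RAW on I0.r1 (WB@5)) EX@6 MEM@7 WB@8
I2 add r2 <- r3,r1: IF@3 ID@6 stall=0 (-) EX@7 MEM@8 WB@9
I3 mul r1 <- r4,r5: IF@6 ID@7 stall=1 (RAW on I1.r4 (WB@8)) EX@9 MEM@10 WB@11
I4 mul r1 <- r4,r4: IF@7 ID@9 stall=0 (-) EX@10 MEM@11 WB@12
I5 add r5 <- r5,r5: IF@9 ID@10 stall=0 (-) EX@11 MEM@12 WB@13
I6 sub r3 <- r4,r4: IF@10 ID@11 stall=0 (-) EX@12 MEM@13 WB@14

Answer: 14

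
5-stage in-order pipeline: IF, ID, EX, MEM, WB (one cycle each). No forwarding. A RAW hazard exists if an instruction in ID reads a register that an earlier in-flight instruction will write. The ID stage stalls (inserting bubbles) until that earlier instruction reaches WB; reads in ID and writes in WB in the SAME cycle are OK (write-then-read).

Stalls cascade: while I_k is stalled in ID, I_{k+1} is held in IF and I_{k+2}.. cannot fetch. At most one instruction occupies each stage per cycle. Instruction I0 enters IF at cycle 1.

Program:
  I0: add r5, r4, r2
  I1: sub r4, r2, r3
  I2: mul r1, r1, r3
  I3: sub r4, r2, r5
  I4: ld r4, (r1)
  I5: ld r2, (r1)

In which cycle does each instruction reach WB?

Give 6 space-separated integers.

Answer: 5 6 7 8 10 11

Derivation:
I0 add r5 <- r4,r2: IF@1 ID@2 stall=0 (-) EX@3 MEM@4 WB@5
I1 sub r4 <- r2,r3: IF@2 ID@3 stall=0 (-) EX@4 MEM@5 WB@6
I2 mul r1 <- r1,r3: IF@3 ID@4 stall=0 (-) EX@5 MEM@6 WB@7
I3 sub r4 <- r2,r5: IF@4 ID@5 stall=0 (-) EX@6 MEM@7 WB@8
I4 ld r4 <- r1: IF@5 ID@6 stall=1 (RAW on I2.r1 (WB@7)) EX@8 MEM@9 WB@10
I5 ld r2 <- r1: IF@6 ID@8 stall=0 (-) EX@9 MEM@10 WB@11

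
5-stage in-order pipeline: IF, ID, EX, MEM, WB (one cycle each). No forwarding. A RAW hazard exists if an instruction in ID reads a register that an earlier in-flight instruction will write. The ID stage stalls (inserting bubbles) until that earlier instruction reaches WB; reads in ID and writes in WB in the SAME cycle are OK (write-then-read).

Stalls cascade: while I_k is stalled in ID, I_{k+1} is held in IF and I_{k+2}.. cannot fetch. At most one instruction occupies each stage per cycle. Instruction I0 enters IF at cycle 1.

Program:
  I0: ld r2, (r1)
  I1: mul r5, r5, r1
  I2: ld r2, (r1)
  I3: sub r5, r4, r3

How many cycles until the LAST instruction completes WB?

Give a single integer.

I0 ld r2 <- r1: IF@1 ID@2 stall=0 (-) EX@3 MEM@4 WB@5
I1 mul r5 <- r5,r1: IF@2 ID@3 stall=0 (-) EX@4 MEM@5 WB@6
I2 ld r2 <- r1: IF@3 ID@4 stall=0 (-) EX@5 MEM@6 WB@7
I3 sub r5 <- r4,r3: IF@4 ID@5 stall=0 (-) EX@6 MEM@7 WB@8

Answer: 8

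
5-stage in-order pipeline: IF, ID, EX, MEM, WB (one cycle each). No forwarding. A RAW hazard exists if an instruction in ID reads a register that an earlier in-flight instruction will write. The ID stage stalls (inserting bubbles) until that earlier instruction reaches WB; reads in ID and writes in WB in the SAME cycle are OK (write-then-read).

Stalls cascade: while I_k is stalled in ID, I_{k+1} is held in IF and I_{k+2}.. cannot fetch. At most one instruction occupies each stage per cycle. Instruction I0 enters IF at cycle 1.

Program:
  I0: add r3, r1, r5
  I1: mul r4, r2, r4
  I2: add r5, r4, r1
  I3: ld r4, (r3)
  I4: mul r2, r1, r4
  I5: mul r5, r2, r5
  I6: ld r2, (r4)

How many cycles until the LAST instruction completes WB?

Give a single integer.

I0 add r3 <- r1,r5: IF@1 ID@2 stall=0 (-) EX@3 MEM@4 WB@5
I1 mul r4 <- r2,r4: IF@2 ID@3 stall=0 (-) EX@4 MEM@5 WB@6
I2 add r5 <- r4,r1: IF@3 ID@4 stall=2 (RAW on I1.r4 (WB@6)) EX@7 MEM@8 WB@9
I3 ld r4 <- r3: IF@4 ID@7 stall=0 (-) EX@8 MEM@9 WB@10
I4 mul r2 <- r1,r4: IF@7 ID@8 stall=2 (RAW on I3.r4 (WB@10)) EX@11 MEM@12 WB@13
I5 mul r5 <- r2,r5: IF@8 ID@11 stall=2 (RAW on I4.r2 (WB@13)) EX@14 MEM@15 WB@16
I6 ld r2 <- r4: IF@11 ID@14 stall=0 (-) EX@15 MEM@16 WB@17

Answer: 17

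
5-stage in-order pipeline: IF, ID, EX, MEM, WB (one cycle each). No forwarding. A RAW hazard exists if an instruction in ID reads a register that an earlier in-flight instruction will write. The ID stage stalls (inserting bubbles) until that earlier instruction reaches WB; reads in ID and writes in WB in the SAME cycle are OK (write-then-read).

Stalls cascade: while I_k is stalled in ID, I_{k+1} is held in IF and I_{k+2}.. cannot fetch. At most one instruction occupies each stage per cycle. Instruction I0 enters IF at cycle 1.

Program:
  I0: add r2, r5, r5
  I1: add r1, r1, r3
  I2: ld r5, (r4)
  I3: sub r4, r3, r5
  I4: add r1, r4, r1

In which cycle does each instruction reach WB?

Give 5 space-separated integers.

I0 add r2 <- r5,r5: IF@1 ID@2 stall=0 (-) EX@3 MEM@4 WB@5
I1 add r1 <- r1,r3: IF@2 ID@3 stall=0 (-) EX@4 MEM@5 WB@6
I2 ld r5 <- r4: IF@3 ID@4 stall=0 (-) EX@5 MEM@6 WB@7
I3 sub r4 <- r3,r5: IF@4 ID@5 stall=2 (RAW on I2.r5 (WB@7)) EX@8 MEM@9 WB@10
I4 add r1 <- r4,r1: IF@5 ID@8 stall=2 (RAW on I3.r4 (WB@10)) EX@11 MEM@12 WB@13

Answer: 5 6 7 10 13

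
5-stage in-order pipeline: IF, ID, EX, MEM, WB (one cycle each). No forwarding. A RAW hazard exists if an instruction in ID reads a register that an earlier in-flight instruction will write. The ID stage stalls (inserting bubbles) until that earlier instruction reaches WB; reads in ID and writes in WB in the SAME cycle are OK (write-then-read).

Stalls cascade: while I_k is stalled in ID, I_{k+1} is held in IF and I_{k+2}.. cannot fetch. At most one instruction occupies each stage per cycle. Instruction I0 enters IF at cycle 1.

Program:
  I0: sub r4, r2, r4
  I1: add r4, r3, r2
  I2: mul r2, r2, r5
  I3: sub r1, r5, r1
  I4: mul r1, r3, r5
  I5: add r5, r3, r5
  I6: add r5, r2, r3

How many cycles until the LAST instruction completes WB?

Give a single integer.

I0 sub r4 <- r2,r4: IF@1 ID@2 stall=0 (-) EX@3 MEM@4 WB@5
I1 add r4 <- r3,r2: IF@2 ID@3 stall=0 (-) EX@4 MEM@5 WB@6
I2 mul r2 <- r2,r5: IF@3 ID@4 stall=0 (-) EX@5 MEM@6 WB@7
I3 sub r1 <- r5,r1: IF@4 ID@5 stall=0 (-) EX@6 MEM@7 WB@8
I4 mul r1 <- r3,r5: IF@5 ID@6 stall=0 (-) EX@7 MEM@8 WB@9
I5 add r5 <- r3,r5: IF@6 ID@7 stall=0 (-) EX@8 MEM@9 WB@10
I6 add r5 <- r2,r3: IF@7 ID@8 stall=0 (-) EX@9 MEM@10 WB@11

Answer: 11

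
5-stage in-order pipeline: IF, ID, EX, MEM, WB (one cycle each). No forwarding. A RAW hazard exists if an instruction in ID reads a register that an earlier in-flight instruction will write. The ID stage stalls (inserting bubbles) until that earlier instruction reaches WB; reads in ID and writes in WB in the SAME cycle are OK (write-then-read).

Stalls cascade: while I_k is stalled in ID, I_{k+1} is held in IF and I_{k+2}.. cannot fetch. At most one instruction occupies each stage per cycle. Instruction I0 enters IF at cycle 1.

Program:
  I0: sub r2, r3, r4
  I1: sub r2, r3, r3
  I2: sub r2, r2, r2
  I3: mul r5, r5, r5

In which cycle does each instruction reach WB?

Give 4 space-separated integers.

Answer: 5 6 9 10

Derivation:
I0 sub r2 <- r3,r4: IF@1 ID@2 stall=0 (-) EX@3 MEM@4 WB@5
I1 sub r2 <- r3,r3: IF@2 ID@3 stall=0 (-) EX@4 MEM@5 WB@6
I2 sub r2 <- r2,r2: IF@3 ID@4 stall=2 (RAW on I1.r2 (WB@6)) EX@7 MEM@8 WB@9
I3 mul r5 <- r5,r5: IF@4 ID@7 stall=0 (-) EX@8 MEM@9 WB@10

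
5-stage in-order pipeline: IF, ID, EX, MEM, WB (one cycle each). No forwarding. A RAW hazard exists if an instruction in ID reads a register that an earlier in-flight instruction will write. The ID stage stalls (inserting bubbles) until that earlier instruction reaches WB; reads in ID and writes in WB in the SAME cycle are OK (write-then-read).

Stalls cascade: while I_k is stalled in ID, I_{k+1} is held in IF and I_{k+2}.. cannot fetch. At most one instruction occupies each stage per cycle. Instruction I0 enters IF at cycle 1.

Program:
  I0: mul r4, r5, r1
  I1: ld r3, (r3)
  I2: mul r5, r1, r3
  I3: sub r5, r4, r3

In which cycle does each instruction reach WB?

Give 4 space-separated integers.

I0 mul r4 <- r5,r1: IF@1 ID@2 stall=0 (-) EX@3 MEM@4 WB@5
I1 ld r3 <- r3: IF@2 ID@3 stall=0 (-) EX@4 MEM@5 WB@6
I2 mul r5 <- r1,r3: IF@3 ID@4 stall=2 (RAW on I1.r3 (WB@6)) EX@7 MEM@8 WB@9
I3 sub r5 <- r4,r3: IF@4 ID@7 stall=0 (-) EX@8 MEM@9 WB@10

Answer: 5 6 9 10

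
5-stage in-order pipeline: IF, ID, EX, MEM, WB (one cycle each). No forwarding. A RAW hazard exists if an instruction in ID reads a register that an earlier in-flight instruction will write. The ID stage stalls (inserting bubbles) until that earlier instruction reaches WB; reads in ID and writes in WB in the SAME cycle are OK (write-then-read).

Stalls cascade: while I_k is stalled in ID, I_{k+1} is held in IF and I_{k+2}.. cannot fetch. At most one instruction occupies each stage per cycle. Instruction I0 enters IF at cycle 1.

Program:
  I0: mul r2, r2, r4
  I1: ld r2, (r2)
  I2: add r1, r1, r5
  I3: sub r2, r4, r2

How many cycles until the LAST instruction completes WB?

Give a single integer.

I0 mul r2 <- r2,r4: IF@1 ID@2 stall=0 (-) EX@3 MEM@4 WB@5
I1 ld r2 <- r2: IF@2 ID@3 stall=2 (RAW on I0.r2 (WB@5)) EX@6 MEM@7 WB@8
I2 add r1 <- r1,r5: IF@3 ID@6 stall=0 (-) EX@7 MEM@8 WB@9
I3 sub r2 <- r4,r2: IF@6 ID@7 stall=1 (RAW on I1.r2 (WB@8)) EX@9 MEM@10 WB@11

Answer: 11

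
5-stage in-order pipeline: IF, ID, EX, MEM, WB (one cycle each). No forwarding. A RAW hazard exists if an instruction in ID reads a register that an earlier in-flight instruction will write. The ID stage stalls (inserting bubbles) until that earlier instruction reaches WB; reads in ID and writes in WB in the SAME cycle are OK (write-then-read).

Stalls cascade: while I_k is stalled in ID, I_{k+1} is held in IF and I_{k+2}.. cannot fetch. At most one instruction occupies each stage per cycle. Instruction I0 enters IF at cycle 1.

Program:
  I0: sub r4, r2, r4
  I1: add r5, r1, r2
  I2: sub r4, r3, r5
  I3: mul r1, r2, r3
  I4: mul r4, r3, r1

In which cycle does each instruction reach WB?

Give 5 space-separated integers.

Answer: 5 6 9 10 13

Derivation:
I0 sub r4 <- r2,r4: IF@1 ID@2 stall=0 (-) EX@3 MEM@4 WB@5
I1 add r5 <- r1,r2: IF@2 ID@3 stall=0 (-) EX@4 MEM@5 WB@6
I2 sub r4 <- r3,r5: IF@3 ID@4 stall=2 (RAW on I1.r5 (WB@6)) EX@7 MEM@8 WB@9
I3 mul r1 <- r2,r3: IF@4 ID@7 stall=0 (-) EX@8 MEM@9 WB@10
I4 mul r4 <- r3,r1: IF@7 ID@8 stall=2 (RAW on I3.r1 (WB@10)) EX@11 MEM@12 WB@13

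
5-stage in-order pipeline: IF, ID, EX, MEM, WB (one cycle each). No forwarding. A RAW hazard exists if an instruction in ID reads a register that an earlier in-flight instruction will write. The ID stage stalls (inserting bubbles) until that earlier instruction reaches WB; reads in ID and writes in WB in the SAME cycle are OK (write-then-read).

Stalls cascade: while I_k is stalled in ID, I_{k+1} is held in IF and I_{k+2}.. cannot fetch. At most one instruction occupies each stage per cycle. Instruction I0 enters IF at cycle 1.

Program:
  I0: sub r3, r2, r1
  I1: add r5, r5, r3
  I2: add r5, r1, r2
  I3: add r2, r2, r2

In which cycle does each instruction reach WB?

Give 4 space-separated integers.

Answer: 5 8 9 10

Derivation:
I0 sub r3 <- r2,r1: IF@1 ID@2 stall=0 (-) EX@3 MEM@4 WB@5
I1 add r5 <- r5,r3: IF@2 ID@3 stall=2 (RAW on I0.r3 (WB@5)) EX@6 MEM@7 WB@8
I2 add r5 <- r1,r2: IF@3 ID@6 stall=0 (-) EX@7 MEM@8 WB@9
I3 add r2 <- r2,r2: IF@6 ID@7 stall=0 (-) EX@8 MEM@9 WB@10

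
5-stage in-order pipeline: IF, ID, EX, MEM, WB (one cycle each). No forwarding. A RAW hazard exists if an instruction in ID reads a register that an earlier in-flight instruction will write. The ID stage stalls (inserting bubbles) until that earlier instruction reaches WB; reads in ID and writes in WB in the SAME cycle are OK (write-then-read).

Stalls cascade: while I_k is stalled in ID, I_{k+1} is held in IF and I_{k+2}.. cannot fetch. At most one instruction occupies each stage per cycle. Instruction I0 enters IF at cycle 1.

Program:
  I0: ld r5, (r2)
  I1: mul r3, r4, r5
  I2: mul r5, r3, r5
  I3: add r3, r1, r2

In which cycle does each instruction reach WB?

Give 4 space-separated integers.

Answer: 5 8 11 12

Derivation:
I0 ld r5 <- r2: IF@1 ID@2 stall=0 (-) EX@3 MEM@4 WB@5
I1 mul r3 <- r4,r5: IF@2 ID@3 stall=2 (RAW on I0.r5 (WB@5)) EX@6 MEM@7 WB@8
I2 mul r5 <- r3,r5: IF@3 ID@6 stall=2 (RAW on I1.r3 (WB@8)) EX@9 MEM@10 WB@11
I3 add r3 <- r1,r2: IF@6 ID@9 stall=0 (-) EX@10 MEM@11 WB@12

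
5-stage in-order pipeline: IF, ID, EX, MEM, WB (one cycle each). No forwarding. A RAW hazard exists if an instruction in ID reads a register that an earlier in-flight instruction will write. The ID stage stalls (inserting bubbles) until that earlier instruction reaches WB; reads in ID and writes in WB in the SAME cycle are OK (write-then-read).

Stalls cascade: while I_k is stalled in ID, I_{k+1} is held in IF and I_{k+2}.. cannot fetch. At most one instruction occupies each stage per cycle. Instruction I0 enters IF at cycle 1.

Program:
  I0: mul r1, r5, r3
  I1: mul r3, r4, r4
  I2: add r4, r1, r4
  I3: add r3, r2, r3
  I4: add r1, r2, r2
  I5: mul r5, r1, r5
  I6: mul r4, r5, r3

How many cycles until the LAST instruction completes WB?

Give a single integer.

Answer: 16

Derivation:
I0 mul r1 <- r5,r3: IF@1 ID@2 stall=0 (-) EX@3 MEM@4 WB@5
I1 mul r3 <- r4,r4: IF@2 ID@3 stall=0 (-) EX@4 MEM@5 WB@6
I2 add r4 <- r1,r4: IF@3 ID@4 stall=1 (RAW on I0.r1 (WB@5)) EX@6 MEM@7 WB@8
I3 add r3 <- r2,r3: IF@4 ID@6 stall=0 (-) EX@7 MEM@8 WB@9
I4 add r1 <- r2,r2: IF@6 ID@7 stall=0 (-) EX@8 MEM@9 WB@10
I5 mul r5 <- r1,r5: IF@7 ID@8 stall=2 (RAW on I4.r1 (WB@10)) EX@11 MEM@12 WB@13
I6 mul r4 <- r5,r3: IF@8 ID@11 stall=2 (RAW on I5.r5 (WB@13)) EX@14 MEM@15 WB@16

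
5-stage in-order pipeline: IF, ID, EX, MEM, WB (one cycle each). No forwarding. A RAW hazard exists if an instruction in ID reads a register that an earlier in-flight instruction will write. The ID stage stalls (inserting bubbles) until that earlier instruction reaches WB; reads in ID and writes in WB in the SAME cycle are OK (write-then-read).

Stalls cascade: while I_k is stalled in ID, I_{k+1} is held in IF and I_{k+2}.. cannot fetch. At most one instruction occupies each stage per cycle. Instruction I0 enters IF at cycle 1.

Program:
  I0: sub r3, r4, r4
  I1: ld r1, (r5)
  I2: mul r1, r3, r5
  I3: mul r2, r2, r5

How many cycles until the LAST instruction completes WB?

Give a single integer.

I0 sub r3 <- r4,r4: IF@1 ID@2 stall=0 (-) EX@3 MEM@4 WB@5
I1 ld r1 <- r5: IF@2 ID@3 stall=0 (-) EX@4 MEM@5 WB@6
I2 mul r1 <- r3,r5: IF@3 ID@4 stall=1 (RAW on I0.r3 (WB@5)) EX@6 MEM@7 WB@8
I3 mul r2 <- r2,r5: IF@4 ID@6 stall=0 (-) EX@7 MEM@8 WB@9

Answer: 9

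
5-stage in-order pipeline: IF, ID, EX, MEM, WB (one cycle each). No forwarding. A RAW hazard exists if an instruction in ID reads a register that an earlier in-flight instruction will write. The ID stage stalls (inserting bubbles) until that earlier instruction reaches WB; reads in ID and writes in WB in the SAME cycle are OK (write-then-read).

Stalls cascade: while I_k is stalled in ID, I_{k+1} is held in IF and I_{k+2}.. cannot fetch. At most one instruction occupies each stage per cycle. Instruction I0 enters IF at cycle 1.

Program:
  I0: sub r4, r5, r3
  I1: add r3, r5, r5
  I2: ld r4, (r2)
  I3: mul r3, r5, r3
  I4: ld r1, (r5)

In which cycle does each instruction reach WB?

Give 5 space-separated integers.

I0 sub r4 <- r5,r3: IF@1 ID@2 stall=0 (-) EX@3 MEM@4 WB@5
I1 add r3 <- r5,r5: IF@2 ID@3 stall=0 (-) EX@4 MEM@5 WB@6
I2 ld r4 <- r2: IF@3 ID@4 stall=0 (-) EX@5 MEM@6 WB@7
I3 mul r3 <- r5,r3: IF@4 ID@5 stall=1 (RAW on I1.r3 (WB@6)) EX@7 MEM@8 WB@9
I4 ld r1 <- r5: IF@5 ID@7 stall=0 (-) EX@8 MEM@9 WB@10

Answer: 5 6 7 9 10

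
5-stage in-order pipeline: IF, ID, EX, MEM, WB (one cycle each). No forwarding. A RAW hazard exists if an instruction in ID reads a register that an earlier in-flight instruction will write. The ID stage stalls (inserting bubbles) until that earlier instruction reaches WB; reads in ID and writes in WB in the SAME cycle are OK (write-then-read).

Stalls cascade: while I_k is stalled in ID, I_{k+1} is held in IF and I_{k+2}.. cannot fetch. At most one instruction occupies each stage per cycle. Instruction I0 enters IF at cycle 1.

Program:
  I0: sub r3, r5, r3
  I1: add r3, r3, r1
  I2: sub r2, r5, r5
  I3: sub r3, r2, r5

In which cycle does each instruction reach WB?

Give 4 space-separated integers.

Answer: 5 8 9 12

Derivation:
I0 sub r3 <- r5,r3: IF@1 ID@2 stall=0 (-) EX@3 MEM@4 WB@5
I1 add r3 <- r3,r1: IF@2 ID@3 stall=2 (RAW on I0.r3 (WB@5)) EX@6 MEM@7 WB@8
I2 sub r2 <- r5,r5: IF@3 ID@6 stall=0 (-) EX@7 MEM@8 WB@9
I3 sub r3 <- r2,r5: IF@6 ID@7 stall=2 (RAW on I2.r2 (WB@9)) EX@10 MEM@11 WB@12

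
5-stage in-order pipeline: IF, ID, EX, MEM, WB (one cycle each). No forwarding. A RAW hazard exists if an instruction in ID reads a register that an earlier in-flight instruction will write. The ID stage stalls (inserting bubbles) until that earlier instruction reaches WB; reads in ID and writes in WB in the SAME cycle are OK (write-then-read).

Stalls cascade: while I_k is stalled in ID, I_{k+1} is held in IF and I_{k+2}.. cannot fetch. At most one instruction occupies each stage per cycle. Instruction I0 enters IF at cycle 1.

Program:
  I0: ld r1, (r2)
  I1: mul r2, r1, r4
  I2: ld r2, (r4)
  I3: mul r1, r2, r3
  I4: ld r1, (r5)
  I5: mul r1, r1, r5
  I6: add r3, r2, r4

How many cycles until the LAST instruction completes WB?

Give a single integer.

Answer: 17

Derivation:
I0 ld r1 <- r2: IF@1 ID@2 stall=0 (-) EX@3 MEM@4 WB@5
I1 mul r2 <- r1,r4: IF@2 ID@3 stall=2 (RAW on I0.r1 (WB@5)) EX@6 MEM@7 WB@8
I2 ld r2 <- r4: IF@3 ID@6 stall=0 (-) EX@7 MEM@8 WB@9
I3 mul r1 <- r2,r3: IF@6 ID@7 stall=2 (RAW on I2.r2 (WB@9)) EX@10 MEM@11 WB@12
I4 ld r1 <- r5: IF@7 ID@10 stall=0 (-) EX@11 MEM@12 WB@13
I5 mul r1 <- r1,r5: IF@10 ID@11 stall=2 (RAW on I4.r1 (WB@13)) EX@14 MEM@15 WB@16
I6 add r3 <- r2,r4: IF@11 ID@14 stall=0 (-) EX@15 MEM@16 WB@17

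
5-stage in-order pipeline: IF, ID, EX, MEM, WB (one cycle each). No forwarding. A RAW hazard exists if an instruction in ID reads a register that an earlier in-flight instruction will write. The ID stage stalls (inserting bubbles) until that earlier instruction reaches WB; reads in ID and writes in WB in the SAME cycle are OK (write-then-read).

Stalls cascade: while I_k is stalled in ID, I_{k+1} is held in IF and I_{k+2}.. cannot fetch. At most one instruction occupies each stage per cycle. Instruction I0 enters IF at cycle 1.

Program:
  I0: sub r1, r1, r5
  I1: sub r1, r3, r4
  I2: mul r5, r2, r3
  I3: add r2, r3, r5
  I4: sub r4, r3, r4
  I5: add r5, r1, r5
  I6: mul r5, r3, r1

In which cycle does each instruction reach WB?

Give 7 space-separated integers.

I0 sub r1 <- r1,r5: IF@1 ID@2 stall=0 (-) EX@3 MEM@4 WB@5
I1 sub r1 <- r3,r4: IF@2 ID@3 stall=0 (-) EX@4 MEM@5 WB@6
I2 mul r5 <- r2,r3: IF@3 ID@4 stall=0 (-) EX@5 MEM@6 WB@7
I3 add r2 <- r3,r5: IF@4 ID@5 stall=2 (RAW on I2.r5 (WB@7)) EX@8 MEM@9 WB@10
I4 sub r4 <- r3,r4: IF@5 ID@8 stall=0 (-) EX@9 MEM@10 WB@11
I5 add r5 <- r1,r5: IF@8 ID@9 stall=0 (-) EX@10 MEM@11 WB@12
I6 mul r5 <- r3,r1: IF@9 ID@10 stall=0 (-) EX@11 MEM@12 WB@13

Answer: 5 6 7 10 11 12 13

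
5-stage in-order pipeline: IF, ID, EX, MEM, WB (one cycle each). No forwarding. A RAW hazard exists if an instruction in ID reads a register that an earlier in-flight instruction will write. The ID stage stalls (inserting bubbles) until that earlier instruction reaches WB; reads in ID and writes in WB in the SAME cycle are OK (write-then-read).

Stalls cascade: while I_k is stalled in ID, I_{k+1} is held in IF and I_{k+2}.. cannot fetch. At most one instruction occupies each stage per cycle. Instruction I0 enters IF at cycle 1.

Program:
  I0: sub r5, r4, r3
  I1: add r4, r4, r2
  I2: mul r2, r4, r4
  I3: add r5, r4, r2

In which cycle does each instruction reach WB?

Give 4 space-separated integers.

I0 sub r5 <- r4,r3: IF@1 ID@2 stall=0 (-) EX@3 MEM@4 WB@5
I1 add r4 <- r4,r2: IF@2 ID@3 stall=0 (-) EX@4 MEM@5 WB@6
I2 mul r2 <- r4,r4: IF@3 ID@4 stall=2 (RAW on I1.r4 (WB@6)) EX@7 MEM@8 WB@9
I3 add r5 <- r4,r2: IF@4 ID@7 stall=2 (RAW on I2.r2 (WB@9)) EX@10 MEM@11 WB@12

Answer: 5 6 9 12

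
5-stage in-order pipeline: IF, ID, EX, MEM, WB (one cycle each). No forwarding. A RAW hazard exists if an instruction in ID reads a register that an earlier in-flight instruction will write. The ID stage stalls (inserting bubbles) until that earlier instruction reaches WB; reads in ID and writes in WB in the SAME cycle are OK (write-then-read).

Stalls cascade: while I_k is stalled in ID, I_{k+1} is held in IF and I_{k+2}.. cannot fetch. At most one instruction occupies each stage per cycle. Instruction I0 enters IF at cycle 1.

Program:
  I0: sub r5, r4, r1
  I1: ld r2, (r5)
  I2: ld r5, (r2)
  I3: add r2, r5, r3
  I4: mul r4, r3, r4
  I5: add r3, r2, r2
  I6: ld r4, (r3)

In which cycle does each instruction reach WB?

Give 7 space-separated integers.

Answer: 5 8 11 14 15 17 20

Derivation:
I0 sub r5 <- r4,r1: IF@1 ID@2 stall=0 (-) EX@3 MEM@4 WB@5
I1 ld r2 <- r5: IF@2 ID@3 stall=2 (RAW on I0.r5 (WB@5)) EX@6 MEM@7 WB@8
I2 ld r5 <- r2: IF@3 ID@6 stall=2 (RAW on I1.r2 (WB@8)) EX@9 MEM@10 WB@11
I3 add r2 <- r5,r3: IF@6 ID@9 stall=2 (RAW on I2.r5 (WB@11)) EX@12 MEM@13 WB@14
I4 mul r4 <- r3,r4: IF@9 ID@12 stall=0 (-) EX@13 MEM@14 WB@15
I5 add r3 <- r2,r2: IF@12 ID@13 stall=1 (RAW on I3.r2 (WB@14)) EX@15 MEM@16 WB@17
I6 ld r4 <- r3: IF@13 ID@15 stall=2 (RAW on I5.r3 (WB@17)) EX@18 MEM@19 WB@20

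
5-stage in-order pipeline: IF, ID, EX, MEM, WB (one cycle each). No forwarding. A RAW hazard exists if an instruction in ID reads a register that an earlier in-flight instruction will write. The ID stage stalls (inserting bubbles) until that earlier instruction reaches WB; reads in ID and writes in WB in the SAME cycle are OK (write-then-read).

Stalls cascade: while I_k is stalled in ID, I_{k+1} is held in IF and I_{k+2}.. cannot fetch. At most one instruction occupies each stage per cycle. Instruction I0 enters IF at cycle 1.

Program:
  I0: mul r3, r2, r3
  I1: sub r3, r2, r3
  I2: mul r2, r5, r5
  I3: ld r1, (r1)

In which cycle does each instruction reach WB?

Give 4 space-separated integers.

I0 mul r3 <- r2,r3: IF@1 ID@2 stall=0 (-) EX@3 MEM@4 WB@5
I1 sub r3 <- r2,r3: IF@2 ID@3 stall=2 (RAW on I0.r3 (WB@5)) EX@6 MEM@7 WB@8
I2 mul r2 <- r5,r5: IF@3 ID@6 stall=0 (-) EX@7 MEM@8 WB@9
I3 ld r1 <- r1: IF@6 ID@7 stall=0 (-) EX@8 MEM@9 WB@10

Answer: 5 8 9 10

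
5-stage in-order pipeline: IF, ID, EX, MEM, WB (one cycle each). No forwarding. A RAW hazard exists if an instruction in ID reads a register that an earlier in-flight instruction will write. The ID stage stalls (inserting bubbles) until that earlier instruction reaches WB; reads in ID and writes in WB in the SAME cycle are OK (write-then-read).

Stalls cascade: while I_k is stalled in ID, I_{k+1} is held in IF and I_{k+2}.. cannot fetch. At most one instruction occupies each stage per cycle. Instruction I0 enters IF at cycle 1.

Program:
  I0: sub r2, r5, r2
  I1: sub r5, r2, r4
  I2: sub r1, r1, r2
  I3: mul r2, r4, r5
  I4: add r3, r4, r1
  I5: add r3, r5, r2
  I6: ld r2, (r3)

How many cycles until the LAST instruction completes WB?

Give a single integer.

Answer: 17

Derivation:
I0 sub r2 <- r5,r2: IF@1 ID@2 stall=0 (-) EX@3 MEM@4 WB@5
I1 sub r5 <- r2,r4: IF@2 ID@3 stall=2 (RAW on I0.r2 (WB@5)) EX@6 MEM@7 WB@8
I2 sub r1 <- r1,r2: IF@3 ID@6 stall=0 (-) EX@7 MEM@8 WB@9
I3 mul r2 <- r4,r5: IF@6 ID@7 stall=1 (RAW on I1.r5 (WB@8)) EX@9 MEM@10 WB@11
I4 add r3 <- r4,r1: IF@7 ID@9 stall=0 (-) EX@10 MEM@11 WB@12
I5 add r3 <- r5,r2: IF@9 ID@10 stall=1 (RAW on I3.r2 (WB@11)) EX@12 MEM@13 WB@14
I6 ld r2 <- r3: IF@10 ID@12 stall=2 (RAW on I5.r3 (WB@14)) EX@15 MEM@16 WB@17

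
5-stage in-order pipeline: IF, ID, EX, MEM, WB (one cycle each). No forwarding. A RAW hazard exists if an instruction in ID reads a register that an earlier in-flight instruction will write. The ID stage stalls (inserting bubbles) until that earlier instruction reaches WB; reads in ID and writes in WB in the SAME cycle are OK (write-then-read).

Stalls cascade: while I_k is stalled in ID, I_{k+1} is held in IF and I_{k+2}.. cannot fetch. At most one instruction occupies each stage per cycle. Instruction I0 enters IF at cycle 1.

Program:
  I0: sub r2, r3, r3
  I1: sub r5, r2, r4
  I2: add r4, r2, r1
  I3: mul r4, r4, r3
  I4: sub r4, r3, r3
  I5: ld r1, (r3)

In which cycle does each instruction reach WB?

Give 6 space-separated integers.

I0 sub r2 <- r3,r3: IF@1 ID@2 stall=0 (-) EX@3 MEM@4 WB@5
I1 sub r5 <- r2,r4: IF@2 ID@3 stall=2 (RAW on I0.r2 (WB@5)) EX@6 MEM@7 WB@8
I2 add r4 <- r2,r1: IF@3 ID@6 stall=0 (-) EX@7 MEM@8 WB@9
I3 mul r4 <- r4,r3: IF@6 ID@7 stall=2 (RAW on I2.r4 (WB@9)) EX@10 MEM@11 WB@12
I4 sub r4 <- r3,r3: IF@7 ID@10 stall=0 (-) EX@11 MEM@12 WB@13
I5 ld r1 <- r3: IF@10 ID@11 stall=0 (-) EX@12 MEM@13 WB@14

Answer: 5 8 9 12 13 14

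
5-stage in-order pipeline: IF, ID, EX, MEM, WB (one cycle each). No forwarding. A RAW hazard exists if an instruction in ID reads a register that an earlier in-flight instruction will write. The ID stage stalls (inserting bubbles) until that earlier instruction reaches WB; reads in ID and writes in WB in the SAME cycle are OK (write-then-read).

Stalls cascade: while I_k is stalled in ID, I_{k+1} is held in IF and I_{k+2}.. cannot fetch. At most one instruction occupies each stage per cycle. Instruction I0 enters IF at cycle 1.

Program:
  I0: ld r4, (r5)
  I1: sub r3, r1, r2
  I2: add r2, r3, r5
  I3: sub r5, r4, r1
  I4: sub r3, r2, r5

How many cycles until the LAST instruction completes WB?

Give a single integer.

Answer: 13

Derivation:
I0 ld r4 <- r5: IF@1 ID@2 stall=0 (-) EX@3 MEM@4 WB@5
I1 sub r3 <- r1,r2: IF@2 ID@3 stall=0 (-) EX@4 MEM@5 WB@6
I2 add r2 <- r3,r5: IF@3 ID@4 stall=2 (RAW on I1.r3 (WB@6)) EX@7 MEM@8 WB@9
I3 sub r5 <- r4,r1: IF@4 ID@7 stall=0 (-) EX@8 MEM@9 WB@10
I4 sub r3 <- r2,r5: IF@7 ID@8 stall=2 (RAW on I3.r5 (WB@10)) EX@11 MEM@12 WB@13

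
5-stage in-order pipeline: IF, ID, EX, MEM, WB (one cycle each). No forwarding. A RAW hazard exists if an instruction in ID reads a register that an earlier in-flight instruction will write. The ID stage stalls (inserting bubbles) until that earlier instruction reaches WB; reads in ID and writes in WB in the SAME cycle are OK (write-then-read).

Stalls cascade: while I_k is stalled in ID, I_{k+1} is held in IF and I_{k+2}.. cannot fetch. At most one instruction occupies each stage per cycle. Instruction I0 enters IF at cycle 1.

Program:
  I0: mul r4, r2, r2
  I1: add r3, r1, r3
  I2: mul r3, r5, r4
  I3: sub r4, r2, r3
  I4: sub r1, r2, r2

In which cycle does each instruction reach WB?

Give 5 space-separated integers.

I0 mul r4 <- r2,r2: IF@1 ID@2 stall=0 (-) EX@3 MEM@4 WB@5
I1 add r3 <- r1,r3: IF@2 ID@3 stall=0 (-) EX@4 MEM@5 WB@6
I2 mul r3 <- r5,r4: IF@3 ID@4 stall=1 (RAW on I0.r4 (WB@5)) EX@6 MEM@7 WB@8
I3 sub r4 <- r2,r3: IF@4 ID@6 stall=2 (RAW on I2.r3 (WB@8)) EX@9 MEM@10 WB@11
I4 sub r1 <- r2,r2: IF@6 ID@9 stall=0 (-) EX@10 MEM@11 WB@12

Answer: 5 6 8 11 12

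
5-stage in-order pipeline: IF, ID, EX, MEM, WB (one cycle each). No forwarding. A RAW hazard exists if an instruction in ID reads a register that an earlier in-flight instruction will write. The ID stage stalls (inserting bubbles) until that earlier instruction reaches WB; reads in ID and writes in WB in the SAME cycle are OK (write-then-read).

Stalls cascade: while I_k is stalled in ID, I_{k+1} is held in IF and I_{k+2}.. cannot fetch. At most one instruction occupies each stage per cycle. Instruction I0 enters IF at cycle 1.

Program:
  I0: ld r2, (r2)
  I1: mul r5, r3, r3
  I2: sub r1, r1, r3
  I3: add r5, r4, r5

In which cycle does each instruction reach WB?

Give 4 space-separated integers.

Answer: 5 6 7 9

Derivation:
I0 ld r2 <- r2: IF@1 ID@2 stall=0 (-) EX@3 MEM@4 WB@5
I1 mul r5 <- r3,r3: IF@2 ID@3 stall=0 (-) EX@4 MEM@5 WB@6
I2 sub r1 <- r1,r3: IF@3 ID@4 stall=0 (-) EX@5 MEM@6 WB@7
I3 add r5 <- r4,r5: IF@4 ID@5 stall=1 (RAW on I1.r5 (WB@6)) EX@7 MEM@8 WB@9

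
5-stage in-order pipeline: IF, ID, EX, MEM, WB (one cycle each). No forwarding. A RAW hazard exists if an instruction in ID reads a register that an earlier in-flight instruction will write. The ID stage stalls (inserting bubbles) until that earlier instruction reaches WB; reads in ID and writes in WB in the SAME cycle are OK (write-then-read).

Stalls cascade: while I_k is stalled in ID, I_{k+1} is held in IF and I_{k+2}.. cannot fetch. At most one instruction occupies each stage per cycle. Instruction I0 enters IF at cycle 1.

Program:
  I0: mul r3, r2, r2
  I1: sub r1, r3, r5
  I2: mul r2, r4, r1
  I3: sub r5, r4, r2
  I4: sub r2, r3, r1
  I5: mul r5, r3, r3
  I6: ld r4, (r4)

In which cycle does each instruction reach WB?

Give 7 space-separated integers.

Answer: 5 8 11 14 15 16 17

Derivation:
I0 mul r3 <- r2,r2: IF@1 ID@2 stall=0 (-) EX@3 MEM@4 WB@5
I1 sub r1 <- r3,r5: IF@2 ID@3 stall=2 (RAW on I0.r3 (WB@5)) EX@6 MEM@7 WB@8
I2 mul r2 <- r4,r1: IF@3 ID@6 stall=2 (RAW on I1.r1 (WB@8)) EX@9 MEM@10 WB@11
I3 sub r5 <- r4,r2: IF@6 ID@9 stall=2 (RAW on I2.r2 (WB@11)) EX@12 MEM@13 WB@14
I4 sub r2 <- r3,r1: IF@9 ID@12 stall=0 (-) EX@13 MEM@14 WB@15
I5 mul r5 <- r3,r3: IF@12 ID@13 stall=0 (-) EX@14 MEM@15 WB@16
I6 ld r4 <- r4: IF@13 ID@14 stall=0 (-) EX@15 MEM@16 WB@17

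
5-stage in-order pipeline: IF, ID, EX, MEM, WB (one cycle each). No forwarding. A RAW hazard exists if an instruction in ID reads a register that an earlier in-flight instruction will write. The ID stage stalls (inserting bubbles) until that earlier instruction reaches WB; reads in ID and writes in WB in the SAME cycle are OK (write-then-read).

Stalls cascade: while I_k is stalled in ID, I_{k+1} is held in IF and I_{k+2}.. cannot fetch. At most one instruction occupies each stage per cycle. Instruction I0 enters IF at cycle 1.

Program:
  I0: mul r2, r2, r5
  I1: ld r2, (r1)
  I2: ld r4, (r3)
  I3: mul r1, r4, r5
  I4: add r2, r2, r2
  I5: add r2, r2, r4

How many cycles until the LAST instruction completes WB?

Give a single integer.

Answer: 14

Derivation:
I0 mul r2 <- r2,r5: IF@1 ID@2 stall=0 (-) EX@3 MEM@4 WB@5
I1 ld r2 <- r1: IF@2 ID@3 stall=0 (-) EX@4 MEM@5 WB@6
I2 ld r4 <- r3: IF@3 ID@4 stall=0 (-) EX@5 MEM@6 WB@7
I3 mul r1 <- r4,r5: IF@4 ID@5 stall=2 (RAW on I2.r4 (WB@7)) EX@8 MEM@9 WB@10
I4 add r2 <- r2,r2: IF@5 ID@8 stall=0 (-) EX@9 MEM@10 WB@11
I5 add r2 <- r2,r4: IF@8 ID@9 stall=2 (RAW on I4.r2 (WB@11)) EX@12 MEM@13 WB@14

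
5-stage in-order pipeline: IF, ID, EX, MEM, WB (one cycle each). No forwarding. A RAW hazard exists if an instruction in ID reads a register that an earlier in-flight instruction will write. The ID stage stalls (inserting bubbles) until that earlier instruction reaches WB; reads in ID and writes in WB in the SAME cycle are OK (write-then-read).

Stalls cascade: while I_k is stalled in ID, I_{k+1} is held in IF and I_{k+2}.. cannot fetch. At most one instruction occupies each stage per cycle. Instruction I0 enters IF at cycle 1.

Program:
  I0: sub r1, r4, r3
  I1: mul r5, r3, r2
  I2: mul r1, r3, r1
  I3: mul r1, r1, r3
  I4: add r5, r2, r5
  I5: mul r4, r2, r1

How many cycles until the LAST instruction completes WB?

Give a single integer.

Answer: 14

Derivation:
I0 sub r1 <- r4,r3: IF@1 ID@2 stall=0 (-) EX@3 MEM@4 WB@5
I1 mul r5 <- r3,r2: IF@2 ID@3 stall=0 (-) EX@4 MEM@5 WB@6
I2 mul r1 <- r3,r1: IF@3 ID@4 stall=1 (RAW on I0.r1 (WB@5)) EX@6 MEM@7 WB@8
I3 mul r1 <- r1,r3: IF@4 ID@6 stall=2 (RAW on I2.r1 (WB@8)) EX@9 MEM@10 WB@11
I4 add r5 <- r2,r5: IF@6 ID@9 stall=0 (-) EX@10 MEM@11 WB@12
I5 mul r4 <- r2,r1: IF@9 ID@10 stall=1 (RAW on I3.r1 (WB@11)) EX@12 MEM@13 WB@14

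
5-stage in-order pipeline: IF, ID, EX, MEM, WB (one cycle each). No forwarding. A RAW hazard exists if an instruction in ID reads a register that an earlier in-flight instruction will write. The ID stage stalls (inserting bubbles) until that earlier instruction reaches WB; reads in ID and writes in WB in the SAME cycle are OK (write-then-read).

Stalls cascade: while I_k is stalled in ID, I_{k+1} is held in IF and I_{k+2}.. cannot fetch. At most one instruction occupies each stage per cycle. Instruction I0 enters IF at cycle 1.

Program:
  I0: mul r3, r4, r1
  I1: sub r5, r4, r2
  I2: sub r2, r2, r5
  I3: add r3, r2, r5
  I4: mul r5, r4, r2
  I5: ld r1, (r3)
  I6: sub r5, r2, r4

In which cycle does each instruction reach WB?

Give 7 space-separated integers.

Answer: 5 6 9 12 13 15 16

Derivation:
I0 mul r3 <- r4,r1: IF@1 ID@2 stall=0 (-) EX@3 MEM@4 WB@5
I1 sub r5 <- r4,r2: IF@2 ID@3 stall=0 (-) EX@4 MEM@5 WB@6
I2 sub r2 <- r2,r5: IF@3 ID@4 stall=2 (RAW on I1.r5 (WB@6)) EX@7 MEM@8 WB@9
I3 add r3 <- r2,r5: IF@4 ID@7 stall=2 (RAW on I2.r2 (WB@9)) EX@10 MEM@11 WB@12
I4 mul r5 <- r4,r2: IF@7 ID@10 stall=0 (-) EX@11 MEM@12 WB@13
I5 ld r1 <- r3: IF@10 ID@11 stall=1 (RAW on I3.r3 (WB@12)) EX@13 MEM@14 WB@15
I6 sub r5 <- r2,r4: IF@11 ID@13 stall=0 (-) EX@14 MEM@15 WB@16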